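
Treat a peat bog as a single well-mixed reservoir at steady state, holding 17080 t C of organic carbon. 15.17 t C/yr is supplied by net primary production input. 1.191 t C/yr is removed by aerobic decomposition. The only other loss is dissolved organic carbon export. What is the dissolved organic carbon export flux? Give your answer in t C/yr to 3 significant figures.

14.0 t C/yr

At steady state ΣF_in = ΣF_out.
ΣF_in = 15.170 t C/yr.
Dissolved organic carbon export flux = ΣF_in − (1.191) = 15.170 − 1.191 = 13.98 t C/yr.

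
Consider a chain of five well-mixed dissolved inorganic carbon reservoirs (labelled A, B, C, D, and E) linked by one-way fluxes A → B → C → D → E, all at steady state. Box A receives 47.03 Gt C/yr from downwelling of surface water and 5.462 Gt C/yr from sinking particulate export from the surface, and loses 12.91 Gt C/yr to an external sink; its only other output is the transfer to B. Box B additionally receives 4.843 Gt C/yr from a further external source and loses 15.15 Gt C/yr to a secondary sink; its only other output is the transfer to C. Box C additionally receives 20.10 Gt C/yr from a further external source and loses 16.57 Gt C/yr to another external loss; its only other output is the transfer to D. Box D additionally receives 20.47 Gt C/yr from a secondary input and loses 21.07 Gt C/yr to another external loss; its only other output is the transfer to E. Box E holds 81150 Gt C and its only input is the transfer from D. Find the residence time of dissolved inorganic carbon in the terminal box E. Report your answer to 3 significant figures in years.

2520 yr

Box A: F(A→B) = (47.03 + 5.462) − 12.91 = 39.582 Gt C/yr.
Box B: F(B→C) = (39.582 + 4.843) − 15.15 = 29.275 Gt C/yr.
Box C: F(C→D) = (29.275 + 20.10) − 16.57 = 32.805 Gt C/yr.
Box D: F(D→E) = (32.805 + 20.47) − 21.07 = 32.205 Gt C/yr.
Box E throughput = its input = 32.205 Gt C/yr; τ = 81150 / 32.205 = 2520 yr.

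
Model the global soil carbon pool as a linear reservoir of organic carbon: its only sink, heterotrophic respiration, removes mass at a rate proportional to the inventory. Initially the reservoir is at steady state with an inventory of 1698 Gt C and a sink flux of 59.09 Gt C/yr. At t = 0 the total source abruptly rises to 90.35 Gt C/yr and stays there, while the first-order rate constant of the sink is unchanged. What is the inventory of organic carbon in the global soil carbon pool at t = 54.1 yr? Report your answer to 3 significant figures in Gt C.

2460 Gt C

Residence time τ = M₀/F₀ = 28.74 yr. The eventual steady state is M_∞ = M₀·(F₁/F₀) = 1698 × 90.35/59.09 = 2596.3 Gt C.
The anomaly ΔM(t) = M(t) − M_∞ decays as ΔM₀·e^(−t/τ) with ΔM₀ = 1698 − 2596.3 = −898.3 Gt C.
At t = 54.1 yr, e^(−t/τ) = e^(−1.883) = 0.1522, so ΔM = −136.7 Gt C and M = 2596.3 − 136.7 = 2459.6 Gt C.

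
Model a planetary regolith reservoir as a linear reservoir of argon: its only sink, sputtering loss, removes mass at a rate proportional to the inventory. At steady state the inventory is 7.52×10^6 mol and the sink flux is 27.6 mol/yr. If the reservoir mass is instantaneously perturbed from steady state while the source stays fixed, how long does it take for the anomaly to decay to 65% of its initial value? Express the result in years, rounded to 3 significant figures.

For a linear reservoir the anomaly decays as exp(−t/τ) with τ = M/F = 7.52×10^6/27.6 = 272500 yr.
exp(−t/τ) = 0.65 ⇒ t = −τ ln(0.65) = 272500 × 0.4308 = 117400 yr.

117000 yr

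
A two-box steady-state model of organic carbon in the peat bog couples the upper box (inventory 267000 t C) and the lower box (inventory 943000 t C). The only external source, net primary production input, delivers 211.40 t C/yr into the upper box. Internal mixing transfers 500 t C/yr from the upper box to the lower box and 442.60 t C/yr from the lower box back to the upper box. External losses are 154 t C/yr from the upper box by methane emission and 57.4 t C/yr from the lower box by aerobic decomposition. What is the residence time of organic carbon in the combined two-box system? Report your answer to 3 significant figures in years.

For the system as a whole, the A↔B exchange is internal and contributes nothing to the throughput; only the external sinks remove mass.
M_total = 267000 + 943000 = 1.2100×10^6 t C.
ΣF_external_out = 154 + 57.4 = 211.40 t C/yr.
τ = M_total / ΣF_ext = 1.2100×10^6 / 211.40 = 5724 yr.

5720 yr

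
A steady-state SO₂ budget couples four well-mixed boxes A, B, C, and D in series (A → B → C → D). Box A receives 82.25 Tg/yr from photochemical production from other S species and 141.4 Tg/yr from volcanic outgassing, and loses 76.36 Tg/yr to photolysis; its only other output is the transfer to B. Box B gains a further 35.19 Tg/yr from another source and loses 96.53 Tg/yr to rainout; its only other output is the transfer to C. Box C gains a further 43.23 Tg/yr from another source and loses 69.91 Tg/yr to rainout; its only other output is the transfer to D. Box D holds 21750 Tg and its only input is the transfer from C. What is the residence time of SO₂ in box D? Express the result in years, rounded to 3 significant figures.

367 yr

Box A: F(A→B) = (82.25 + 141.4) − 76.36 = 147.29 Tg/yr.
Box B: F(B→C) = (147.29 + 35.19) − 96.53 = 85.950 Tg/yr.
Box C: F(C→D) = (85.950 + 43.23) − 69.91 = 59.270 Tg/yr.
Box D throughput = its input = 59.270 Tg/yr; τ = 21750 / 59.270 = 367.0 yr.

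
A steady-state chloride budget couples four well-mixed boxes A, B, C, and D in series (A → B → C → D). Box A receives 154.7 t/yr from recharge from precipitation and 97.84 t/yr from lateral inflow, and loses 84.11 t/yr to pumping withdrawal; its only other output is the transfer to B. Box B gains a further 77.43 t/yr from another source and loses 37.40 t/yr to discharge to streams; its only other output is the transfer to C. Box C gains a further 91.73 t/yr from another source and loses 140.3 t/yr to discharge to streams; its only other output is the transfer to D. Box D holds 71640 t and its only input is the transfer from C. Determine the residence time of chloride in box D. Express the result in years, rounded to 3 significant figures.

Box A: F(A→B) = (154.7 + 97.84) − 84.11 = 168.43 t/yr.
Box B: F(B→C) = (168.43 + 77.43) − 37.40 = 208.46 t/yr.
Box C: F(C→D) = (208.46 + 91.73) − 140.3 = 159.89 t/yr.
Box D throughput = its input = 159.89 t/yr; τ = 71640 / 159.89 = 448.1 yr.

448 yr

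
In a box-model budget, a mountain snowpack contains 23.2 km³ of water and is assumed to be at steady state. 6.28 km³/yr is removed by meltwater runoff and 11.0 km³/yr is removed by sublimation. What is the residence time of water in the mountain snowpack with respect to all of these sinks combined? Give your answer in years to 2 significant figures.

1.3 yr

Total removal flux = 6.28 + 11.0 = 17.280 km³/yr.
τ = M / ΣF_out = 23.2 / 17.280 = 1.343 yr.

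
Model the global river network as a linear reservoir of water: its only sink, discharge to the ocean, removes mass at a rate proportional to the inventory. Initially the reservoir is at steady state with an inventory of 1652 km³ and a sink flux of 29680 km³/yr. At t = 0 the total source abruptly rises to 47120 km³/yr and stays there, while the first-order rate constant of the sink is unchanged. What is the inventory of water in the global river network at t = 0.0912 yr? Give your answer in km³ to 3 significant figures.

τ = M₀/F₀ = 1652/29680 = 0.05566 yr; rate constant k = 1/τ.
New steady state M_∞ = F₁/k = F₁·τ = 47120 × 0.05566 = 2622.7 km³.
M(t) = M_∞ + (M₀ − M_∞)·e^(−t/τ); t/τ = 0.0912/0.05566 = 1.639, so e^(−t/τ) = 0.1943.
M(t) = 2622.7 − 970.7 × 0.1943 = 2434.1 km³.

2430 km³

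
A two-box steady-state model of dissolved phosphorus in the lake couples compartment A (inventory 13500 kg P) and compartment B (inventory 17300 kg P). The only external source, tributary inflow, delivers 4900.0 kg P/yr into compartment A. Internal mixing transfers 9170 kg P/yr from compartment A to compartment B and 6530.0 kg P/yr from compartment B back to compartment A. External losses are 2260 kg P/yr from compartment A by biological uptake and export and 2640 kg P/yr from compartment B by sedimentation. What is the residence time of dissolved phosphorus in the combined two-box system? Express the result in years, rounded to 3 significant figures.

Treat the two boxes together as one reservoir: the mixing fluxes between them are internal recycling, so τ = ΣM / Σ(external losses).
M_total = 13500 + 17300 = 30800 kg P.
ΣF_external_out = 2260 + 2640 = 4900.0 kg P/yr.
τ = M_total / ΣF_ext = 30800 / 4900.0 = 6.286 yr.

6.29 yr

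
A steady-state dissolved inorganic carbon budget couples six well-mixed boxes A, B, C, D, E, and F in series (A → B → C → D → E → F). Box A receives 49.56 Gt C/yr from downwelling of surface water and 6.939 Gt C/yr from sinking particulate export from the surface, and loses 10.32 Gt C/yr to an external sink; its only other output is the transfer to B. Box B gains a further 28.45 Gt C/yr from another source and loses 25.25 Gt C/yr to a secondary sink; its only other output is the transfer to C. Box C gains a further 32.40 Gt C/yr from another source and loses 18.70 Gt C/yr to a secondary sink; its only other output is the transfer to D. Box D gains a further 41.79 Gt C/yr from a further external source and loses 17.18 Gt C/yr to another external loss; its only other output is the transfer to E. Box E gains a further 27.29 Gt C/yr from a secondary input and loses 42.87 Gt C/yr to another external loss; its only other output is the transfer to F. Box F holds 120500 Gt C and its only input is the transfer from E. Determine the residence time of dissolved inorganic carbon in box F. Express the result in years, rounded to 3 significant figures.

Box A: F(A→B) = (49.56 + 6.939) − 10.32 = 46.179 Gt C/yr.
Box B: F(B→C) = (46.179 + 28.45) − 25.25 = 49.379 Gt C/yr.
Box C: F(C→D) = (49.379 + 32.40) − 18.70 = 63.079 Gt C/yr.
Box D: F(D→E) = (63.079 + 41.79) − 17.18 = 87.689 Gt C/yr.
Box E: F(E→F) = (87.689 + 27.29) − 42.87 = 72.109 Gt C/yr.
Box F throughput = its input = 72.109 Gt C/yr; τ = 120500 / 72.109 = 1671 yr.

1670 yr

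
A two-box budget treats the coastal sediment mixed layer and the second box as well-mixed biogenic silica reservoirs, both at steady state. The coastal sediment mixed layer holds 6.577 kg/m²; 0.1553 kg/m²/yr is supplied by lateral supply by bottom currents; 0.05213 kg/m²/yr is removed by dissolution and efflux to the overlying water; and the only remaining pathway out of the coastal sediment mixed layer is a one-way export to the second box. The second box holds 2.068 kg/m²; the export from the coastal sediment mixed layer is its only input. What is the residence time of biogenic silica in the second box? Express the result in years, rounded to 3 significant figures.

20.0 yr

Balance the coastal sediment mixed layer: ΣF_in = 0.15530 kg/m²/yr.
Export to the second box = ΣF_in − (0.05213) = 0.10317 kg/m²/yr.
At steady state the output of the second box equals its input, 0.10317 kg/m²/yr.
τ = M / F = 2.068 / 0.10317 = 20.04 yr.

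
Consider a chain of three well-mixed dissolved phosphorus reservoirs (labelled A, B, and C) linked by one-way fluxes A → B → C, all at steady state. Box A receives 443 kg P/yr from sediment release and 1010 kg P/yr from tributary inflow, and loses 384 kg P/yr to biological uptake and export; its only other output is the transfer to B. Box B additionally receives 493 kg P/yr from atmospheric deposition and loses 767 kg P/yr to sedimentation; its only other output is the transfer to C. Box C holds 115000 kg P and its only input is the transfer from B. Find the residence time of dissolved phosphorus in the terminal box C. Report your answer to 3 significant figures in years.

Box A: F(A→B) = (443 + 1010) − 384 = 1069.0 kg P/yr.
Box B: F(B→C) = (1069.0 + 493) − 767 = 795.00 kg P/yr.
Box C throughput = its input = 795.00 kg P/yr; τ = 115000 / 795.00 = 144.7 yr.

145 yr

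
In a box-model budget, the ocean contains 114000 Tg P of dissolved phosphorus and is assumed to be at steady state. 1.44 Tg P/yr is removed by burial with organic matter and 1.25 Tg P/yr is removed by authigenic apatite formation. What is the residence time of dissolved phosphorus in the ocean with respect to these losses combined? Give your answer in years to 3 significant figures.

Total removal = 1.440 + 1.250 = 2.6900 Tg P/yr.
τ = M / ΣF_out = 114000 / 2.6900 = 42380 yr.

42400 yr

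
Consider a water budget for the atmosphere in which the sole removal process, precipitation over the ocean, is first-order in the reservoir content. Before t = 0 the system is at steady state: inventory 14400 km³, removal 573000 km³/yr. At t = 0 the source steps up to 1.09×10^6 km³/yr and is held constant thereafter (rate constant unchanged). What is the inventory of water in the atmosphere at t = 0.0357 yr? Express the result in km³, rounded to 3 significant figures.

Residence time τ = M₀/F₀ = 0.02513 yr. The eventual steady state is M_∞ = M₀·(F₁/F₀) = 14400 × 1.09×10^6/573000 = 27393 km³.
The anomaly ΔM(t) = M(t) − M_∞ decays as ΔM₀·e^(−t/τ) with ΔM₀ = 14400 − 27393 = −12990 km³.
At t = 0.0357 yr, e^(−t/τ) = e^(−1.421) = 0.2416, so ΔM = −3139 km³ and M = 27393 − 3139 = 24254 km³.

24300 km³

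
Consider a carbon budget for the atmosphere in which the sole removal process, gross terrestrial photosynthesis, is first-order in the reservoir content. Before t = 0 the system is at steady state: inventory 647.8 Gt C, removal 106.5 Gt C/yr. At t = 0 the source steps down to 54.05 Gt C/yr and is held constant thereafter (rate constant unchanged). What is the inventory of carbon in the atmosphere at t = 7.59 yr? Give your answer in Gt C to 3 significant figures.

Residence time τ = M₀/F₀ = 6.083 yr. The eventual steady state is M_∞ = M₀·(F₁/F₀) = 647.8 × 54.05/106.5 = 328.77 Gt C.
The anomaly ΔM(t) = M(t) − M_∞ decays as ΔM₀·e^(−t/τ) with ΔM₀ = 647.8 − 328.77 = 319.0 Gt C.
At t = 7.59 yr, e^(−t/τ) = e^(−1.248) = 0.2871, so ΔM = 91.60 Gt C and M = 328.77 + 91.60 = 420.37 Gt C.

420 Gt C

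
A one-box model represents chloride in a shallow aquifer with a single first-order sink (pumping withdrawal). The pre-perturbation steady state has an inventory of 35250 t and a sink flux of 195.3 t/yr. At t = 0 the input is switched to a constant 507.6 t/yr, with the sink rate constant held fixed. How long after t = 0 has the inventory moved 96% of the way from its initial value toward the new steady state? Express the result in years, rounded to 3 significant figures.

τ = M₀/F₀ = 35250/195.3 = 180.5 yr.
The remaining gap fraction is e^(−t/τ); 96% covered ⇒ e^(−t/τ) = 0.0400.
t = −τ ln(0.0400) = 180.5 × 3.219 = 581.0 yr.

581 yr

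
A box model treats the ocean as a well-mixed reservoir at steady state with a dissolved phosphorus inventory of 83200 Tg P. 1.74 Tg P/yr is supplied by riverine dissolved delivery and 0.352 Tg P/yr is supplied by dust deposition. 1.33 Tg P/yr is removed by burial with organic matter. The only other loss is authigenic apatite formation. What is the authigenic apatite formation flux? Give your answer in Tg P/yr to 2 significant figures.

At steady state ΣF_in = ΣF_out.
ΣF_in = 1.74 + 0.352 = 2.0920 Tg P/yr.
Authigenic apatite formation flux = ΣF_in − (1.33) = 2.0920 − 1.330 = 0.7620 Tg P/yr.

0.76 Tg P/yr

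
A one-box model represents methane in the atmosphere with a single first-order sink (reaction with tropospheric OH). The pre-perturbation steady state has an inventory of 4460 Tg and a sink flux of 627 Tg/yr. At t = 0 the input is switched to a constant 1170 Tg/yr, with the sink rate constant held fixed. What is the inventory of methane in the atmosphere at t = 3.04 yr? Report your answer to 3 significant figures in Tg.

5800 Tg

τ = M₀/F₀ = 4460/627 = 7.113 yr; rate constant k = 1/τ.
New steady state M_∞ = F₁/k = F₁·τ = 1170 × 7.113 = 8322.5 Tg.
M(t) = M_∞ + (M₀ − M_∞)·e^(−t/τ); t/τ = 3.04/7.113 = 0.4274, so e^(−t/τ) = 0.6522.
M(t) = 8322.5 − 3862 × 0.6522 = 5803.3 Tg.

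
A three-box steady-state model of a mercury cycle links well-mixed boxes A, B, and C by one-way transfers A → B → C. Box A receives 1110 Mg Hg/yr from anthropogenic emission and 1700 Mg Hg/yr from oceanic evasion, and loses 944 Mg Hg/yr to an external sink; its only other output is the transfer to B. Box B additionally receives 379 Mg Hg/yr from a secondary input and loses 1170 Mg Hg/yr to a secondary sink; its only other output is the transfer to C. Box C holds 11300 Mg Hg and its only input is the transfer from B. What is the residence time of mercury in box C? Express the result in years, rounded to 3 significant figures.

10.5 yr

Box A: F(A→B) = (1110 + 1700) − 944 = 1866.0 Mg Hg/yr.
Box B: F(B→C) = (1866.0 + 379) − 1170 = 1075.0 Mg Hg/yr.
Box C throughput = its input = 1075.0 Mg Hg/yr; τ = 11300 / 1075.0 = 10.51 yr.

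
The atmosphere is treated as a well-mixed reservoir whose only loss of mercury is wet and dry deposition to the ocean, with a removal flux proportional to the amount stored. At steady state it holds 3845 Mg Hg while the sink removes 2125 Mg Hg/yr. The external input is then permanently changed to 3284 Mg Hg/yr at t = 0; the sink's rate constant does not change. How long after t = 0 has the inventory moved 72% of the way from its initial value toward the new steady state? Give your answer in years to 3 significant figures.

τ = M₀/F₀ = 3845/2125 = 1.809 yr.
The remaining gap fraction is e^(−t/τ); 72% covered ⇒ e^(−t/τ) = 0.280.
t = −τ ln(0.280) = 1.809 × 1.273 = 2.303 yr.

2.30 yr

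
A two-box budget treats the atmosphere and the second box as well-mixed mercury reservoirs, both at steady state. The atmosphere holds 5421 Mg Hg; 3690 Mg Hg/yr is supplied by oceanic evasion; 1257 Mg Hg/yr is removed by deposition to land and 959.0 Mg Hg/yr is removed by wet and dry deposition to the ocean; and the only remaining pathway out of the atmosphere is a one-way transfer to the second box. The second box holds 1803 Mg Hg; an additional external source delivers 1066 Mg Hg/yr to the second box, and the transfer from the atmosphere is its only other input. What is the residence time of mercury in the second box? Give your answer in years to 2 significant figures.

0.71 yr

Balance the atmosphere: ΣF_in = 3690.0 Mg Hg/yr.
Transfer to the second box = ΣF_in − (1257 + 959.0) = 1474.0 Mg Hg/yr.
Total input to the second box = 1474.0 + 1066 = 2540.0 Mg Hg/yr; at steady state this equals its total output.
τ = M / F = 1803 / 2540.0 = 0.7098 yr.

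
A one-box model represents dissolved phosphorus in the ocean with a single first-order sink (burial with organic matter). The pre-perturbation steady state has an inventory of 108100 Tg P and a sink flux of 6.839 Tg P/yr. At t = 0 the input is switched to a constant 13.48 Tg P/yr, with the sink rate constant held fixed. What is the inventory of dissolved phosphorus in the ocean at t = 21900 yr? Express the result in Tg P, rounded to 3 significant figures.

Residence time τ = M₀/F₀ = 15810 yr. The eventual steady state is M_∞ = M₀·(F₁/F₀) = 108100 × 13.48/6.839 = 213070 Tg P.
The anomaly ΔM(t) = M(t) − M_∞ decays as ΔM₀·e^(−t/τ) with ΔM₀ = 108100 − 213070 = −105000 Tg P.
At t = 21900 yr, e^(−t/τ) = e^(−1.386) = 0.2502, so ΔM = −26260 Tg P and M = 213070 − 26260 = 186810 Tg P.

187000 Tg P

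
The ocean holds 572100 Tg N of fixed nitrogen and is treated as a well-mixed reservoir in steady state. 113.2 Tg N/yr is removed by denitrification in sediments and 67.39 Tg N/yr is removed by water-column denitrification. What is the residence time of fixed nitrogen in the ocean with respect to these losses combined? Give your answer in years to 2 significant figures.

3200 yr

Total removal = 113.2 + 67.39 = 180.59 Tg N/yr.
τ = M / ΣF_out = 572100 / 180.59 = 3168 yr.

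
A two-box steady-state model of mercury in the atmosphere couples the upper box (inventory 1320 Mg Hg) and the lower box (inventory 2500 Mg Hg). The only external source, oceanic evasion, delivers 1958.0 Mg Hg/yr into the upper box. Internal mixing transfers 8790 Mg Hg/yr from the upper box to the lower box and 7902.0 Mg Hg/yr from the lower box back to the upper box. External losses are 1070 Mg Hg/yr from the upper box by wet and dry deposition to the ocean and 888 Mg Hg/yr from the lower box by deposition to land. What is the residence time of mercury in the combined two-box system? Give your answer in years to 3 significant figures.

Residence time in the combined system uses the total inventory and the total *external* removal — internal exchanges between the two boxes cancel.
M_total = 1320 + 2500 = 3820.0 Mg Hg.
ΣF_external_out = 1070 + 888 = 1958.0 Mg Hg/yr.
τ = M_total / ΣF_ext = 3820.0 / 1958.0 = 1.951 yr.

1.95 yr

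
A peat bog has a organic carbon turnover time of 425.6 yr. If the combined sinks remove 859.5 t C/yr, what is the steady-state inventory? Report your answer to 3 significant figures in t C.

τ = M/F ⇒ M = τ × F = 425.6 × 859.5 = 365800 t C.

366000 t C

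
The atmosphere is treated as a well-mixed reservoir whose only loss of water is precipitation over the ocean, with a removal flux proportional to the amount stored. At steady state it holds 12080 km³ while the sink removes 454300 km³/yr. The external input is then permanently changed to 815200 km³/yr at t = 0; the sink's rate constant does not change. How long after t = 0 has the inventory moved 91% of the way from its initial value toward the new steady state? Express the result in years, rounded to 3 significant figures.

τ = M₀/F₀ = 12080/454300 = 0.02659 yr.
The remaining gap fraction is e^(−t/τ); 91% covered ⇒ e^(−t/τ) = 0.0900.
t = −τ ln(0.0900) = 0.02659 × 2.408 = 0.06403 yr.

0.0640 yr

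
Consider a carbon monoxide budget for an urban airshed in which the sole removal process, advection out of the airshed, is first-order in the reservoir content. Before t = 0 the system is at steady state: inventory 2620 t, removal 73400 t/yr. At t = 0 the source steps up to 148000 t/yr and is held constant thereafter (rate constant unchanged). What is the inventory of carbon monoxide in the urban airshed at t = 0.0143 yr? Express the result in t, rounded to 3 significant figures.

The sink rate constant is k = F₀/M₀ = 73400/2620 = 28.02 yr⁻¹.
Solving dM/dt = F₁ − kM with M(0) = M₀ gives M(t) = F₁/k + (M₀ − F₁/k)·e^(−kt).
F₁/k = 148000/28.02 = 5282.8 t; kt = 28.02 × 0.0143 = 0.4006, e^(−kt) = 0.6699.
M(0.0143) = 5282.8 + (2620 − 5282.8) × 0.6699 = 5282.8 − 1784 = 3499.0 t.

3500 t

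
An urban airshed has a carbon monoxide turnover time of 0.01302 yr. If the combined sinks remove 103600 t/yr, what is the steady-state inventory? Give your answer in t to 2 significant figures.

τ = M/F ⇒ M = τ × F = 0.01302 × 103600 = 1349 t.

1300 t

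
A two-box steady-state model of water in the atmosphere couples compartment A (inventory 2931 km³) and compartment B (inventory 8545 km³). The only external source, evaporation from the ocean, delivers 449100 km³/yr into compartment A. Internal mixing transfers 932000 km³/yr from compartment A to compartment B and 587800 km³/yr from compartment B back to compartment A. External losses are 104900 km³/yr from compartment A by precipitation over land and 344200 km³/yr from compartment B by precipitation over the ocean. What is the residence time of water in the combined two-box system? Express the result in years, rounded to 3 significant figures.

0.0256 yr

Treat the two boxes together as one reservoir: the mixing fluxes between them are internal recycling, so τ = ΣM / Σ(external losses).
M_total = 2931 + 8545 = 11476 km³.
ΣF_external_out = 104900 + 344200 = 449100 km³/yr.
τ = M_total / ΣF_ext = 11476 / 449100 = 0.02555 yr.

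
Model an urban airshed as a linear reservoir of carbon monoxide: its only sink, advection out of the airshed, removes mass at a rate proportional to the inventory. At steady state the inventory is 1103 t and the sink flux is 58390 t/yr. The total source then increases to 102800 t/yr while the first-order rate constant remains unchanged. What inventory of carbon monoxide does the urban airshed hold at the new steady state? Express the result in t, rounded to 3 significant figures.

1940 t

Rate constant k = F/M = 58390 / 1103 = 52.94 yr⁻¹.
At the new steady state, source = k·M_new ⇒ M_new = 102800 / 52.94 = 1942 t.
(Equivalently M_new = M × F_new/F_old = 1103 × 102800/58390.)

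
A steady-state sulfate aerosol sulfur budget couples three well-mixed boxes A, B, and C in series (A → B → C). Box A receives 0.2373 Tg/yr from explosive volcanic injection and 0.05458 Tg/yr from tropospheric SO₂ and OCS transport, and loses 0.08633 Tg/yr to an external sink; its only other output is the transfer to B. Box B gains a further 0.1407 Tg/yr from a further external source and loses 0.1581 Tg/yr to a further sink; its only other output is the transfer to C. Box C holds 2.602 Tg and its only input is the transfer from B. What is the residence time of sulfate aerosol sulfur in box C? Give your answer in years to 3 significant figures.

Box A: F(A→B) = (0.2373 + 0.05458) − 0.08633 = 0.20555 Tg/yr.
Box B: F(B→C) = (0.20555 + 0.1407) − 0.1581 = 0.18815 Tg/yr.
Box C throughput = its input = 0.18815 Tg/yr; τ = 2.602 / 0.18815 = 13.83 yr.

13.8 yr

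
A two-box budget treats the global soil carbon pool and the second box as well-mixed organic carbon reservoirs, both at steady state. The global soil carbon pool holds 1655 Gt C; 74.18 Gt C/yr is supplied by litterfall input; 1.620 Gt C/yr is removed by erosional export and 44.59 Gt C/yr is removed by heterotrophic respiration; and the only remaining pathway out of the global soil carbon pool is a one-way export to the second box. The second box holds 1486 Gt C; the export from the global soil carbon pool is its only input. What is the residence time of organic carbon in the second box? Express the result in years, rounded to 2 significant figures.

Balance the global soil carbon pool: ΣF_in = 74.180 Gt C/yr.
Export to the second box = ΣF_in − (1.620 + 44.59) = 27.970 Gt C/yr.
At steady state the output of the second box equals its input, 27.970 Gt C/yr.
τ = M / F = 1486 / 27.970 = 53.13 yr.

53 yr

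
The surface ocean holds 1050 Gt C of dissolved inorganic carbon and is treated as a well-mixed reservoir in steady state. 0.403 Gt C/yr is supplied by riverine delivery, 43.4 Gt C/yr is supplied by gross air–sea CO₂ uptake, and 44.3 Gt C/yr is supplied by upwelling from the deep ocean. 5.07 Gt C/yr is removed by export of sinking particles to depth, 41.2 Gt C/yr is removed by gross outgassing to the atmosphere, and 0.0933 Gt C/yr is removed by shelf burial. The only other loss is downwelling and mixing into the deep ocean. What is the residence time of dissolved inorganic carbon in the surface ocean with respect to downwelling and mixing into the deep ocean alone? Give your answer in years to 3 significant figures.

25.2 yr

At steady state ΣF_in = ΣF_out.
ΣF_in = 0.403 + 43.4 + 44.3 = 88.103 Gt C/yr.
Downwelling and mixing into the deep ocean flux = ΣF_in − (5.07 + 41.2 + 0.0933) = 88.103 − 46.36 = 41.74 Gt C/yr.
τ = M / F = 1050 / 41.74 = 25.16 yr.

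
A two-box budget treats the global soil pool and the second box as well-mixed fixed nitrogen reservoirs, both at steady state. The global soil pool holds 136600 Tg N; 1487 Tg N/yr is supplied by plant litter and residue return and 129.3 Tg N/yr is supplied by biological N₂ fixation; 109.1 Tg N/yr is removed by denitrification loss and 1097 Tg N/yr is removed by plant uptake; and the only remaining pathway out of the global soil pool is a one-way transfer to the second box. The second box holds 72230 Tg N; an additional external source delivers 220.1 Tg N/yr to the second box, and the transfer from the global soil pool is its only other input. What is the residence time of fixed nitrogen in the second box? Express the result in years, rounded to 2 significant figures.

110 yr

Balance the global soil pool: ΣF_in = 1487 + 129.3 = 1616.3 Tg N/yr.
Transfer to the second box = ΣF_in − (109.1 + 1097) = 410.20 Tg N/yr.
Total input to the second box = 410.20 + 220.1 = 630.30 Tg N/yr; at steady state this equals its total output.
τ = M / F = 72230 / 630.30 = 114.6 yr.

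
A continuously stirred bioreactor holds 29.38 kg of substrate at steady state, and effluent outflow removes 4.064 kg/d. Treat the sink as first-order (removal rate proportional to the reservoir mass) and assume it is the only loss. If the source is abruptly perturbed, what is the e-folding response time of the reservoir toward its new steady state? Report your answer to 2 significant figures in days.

For a linear reservoir the response time equals the residence time τ = M/F.
τ = 29.38 / 4.064 = 7.229 d.

7.2 d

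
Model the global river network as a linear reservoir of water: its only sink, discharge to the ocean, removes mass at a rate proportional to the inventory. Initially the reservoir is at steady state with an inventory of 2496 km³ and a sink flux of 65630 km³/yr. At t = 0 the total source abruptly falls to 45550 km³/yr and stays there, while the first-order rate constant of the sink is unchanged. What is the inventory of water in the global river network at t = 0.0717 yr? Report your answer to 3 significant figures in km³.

The sink rate constant is k = F₀/M₀ = 65630/2496 = 26.29 yr⁻¹.
Solving dM/dt = F₁ − kM with M(0) = M₀ gives M(t) = F₁/k + (M₀ − F₁/k)·e^(−kt).
F₁/k = 45550/26.29 = 1732.3 km³; kt = 26.29 × 0.0717 = 1.885, e^(−kt) = 0.1518.
M(0.0717) = 1732.3 + (2496 − 1732.3) × 0.1518 = 1732.3 + 115.9 = 1848.2 km³.

1850 km³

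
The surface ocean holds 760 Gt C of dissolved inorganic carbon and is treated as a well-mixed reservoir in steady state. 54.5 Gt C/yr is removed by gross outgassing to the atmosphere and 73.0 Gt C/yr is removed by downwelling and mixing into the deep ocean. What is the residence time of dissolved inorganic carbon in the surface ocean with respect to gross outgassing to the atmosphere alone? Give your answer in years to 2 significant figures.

14 yr

Residence time with respect to a single sink: τ = M / F_sink.
τ = 760 / 54.5 = 13.94 yr.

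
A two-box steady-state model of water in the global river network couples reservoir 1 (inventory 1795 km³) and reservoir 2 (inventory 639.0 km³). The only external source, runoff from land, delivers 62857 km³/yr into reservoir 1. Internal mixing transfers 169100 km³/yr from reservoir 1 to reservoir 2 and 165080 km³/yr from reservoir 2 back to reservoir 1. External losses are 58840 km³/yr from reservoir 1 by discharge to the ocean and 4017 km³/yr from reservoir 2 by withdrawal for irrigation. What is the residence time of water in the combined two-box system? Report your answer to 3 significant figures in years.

0.0387 yr

For the system as a whole, the A↔B exchange is internal and contributes nothing to the throughput; only the external sinks remove mass.
M_total = 1795 + 639.0 = 2434.0 km³.
ΣF_external_out = 58840 + 4017 = 62857 km³/yr.
τ = M_total / ΣF_ext = 2434.0 / 62857 = 0.03872 yr.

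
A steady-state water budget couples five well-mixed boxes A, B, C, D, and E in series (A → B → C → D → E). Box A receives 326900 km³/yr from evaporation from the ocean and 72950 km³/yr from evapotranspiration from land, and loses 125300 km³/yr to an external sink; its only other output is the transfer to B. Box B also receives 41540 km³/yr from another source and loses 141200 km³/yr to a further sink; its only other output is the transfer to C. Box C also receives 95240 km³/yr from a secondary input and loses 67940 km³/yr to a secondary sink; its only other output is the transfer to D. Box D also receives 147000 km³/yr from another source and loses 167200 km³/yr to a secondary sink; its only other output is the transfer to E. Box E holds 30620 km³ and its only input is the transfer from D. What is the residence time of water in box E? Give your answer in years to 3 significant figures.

Box A: F(A→B) = (326900 + 72950) − 125300 = 274550 km³/yr.
Box B: F(B→C) = (274550 + 41540) − 141200 = 174890 km³/yr.
Box C: F(C→D) = (174890 + 95240) − 67940 = 202190 km³/yr.
Box D: F(D→E) = (202190 + 147000) − 167200 = 181990 km³/yr.
Box E throughput = its input = 181990 km³/yr; τ = 30620 / 181990 = 0.1683 yr.

0.168 yr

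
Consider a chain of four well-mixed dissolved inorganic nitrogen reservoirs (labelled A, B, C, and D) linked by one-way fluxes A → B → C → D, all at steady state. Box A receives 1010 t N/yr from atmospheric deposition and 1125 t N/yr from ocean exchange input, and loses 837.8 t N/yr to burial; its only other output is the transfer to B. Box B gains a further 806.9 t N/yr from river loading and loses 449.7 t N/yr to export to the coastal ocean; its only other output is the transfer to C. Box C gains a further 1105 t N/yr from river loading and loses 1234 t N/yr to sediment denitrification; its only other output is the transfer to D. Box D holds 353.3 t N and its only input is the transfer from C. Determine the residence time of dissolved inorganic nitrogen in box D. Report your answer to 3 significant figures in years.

Box A: F(A→B) = (1010 + 1125) − 837.8 = 1297.2 t N/yr.
Box B: F(B→C) = (1297.2 + 806.9) − 449.7 = 1654.4 t N/yr.
Box C: F(C→D) = (1654.4 + 1105) − 1234 = 1525.4 t N/yr.
Box D throughput = its input = 1525.4 t N/yr; τ = 353.3 / 1525.4 = 0.2316 yr.

0.232 yr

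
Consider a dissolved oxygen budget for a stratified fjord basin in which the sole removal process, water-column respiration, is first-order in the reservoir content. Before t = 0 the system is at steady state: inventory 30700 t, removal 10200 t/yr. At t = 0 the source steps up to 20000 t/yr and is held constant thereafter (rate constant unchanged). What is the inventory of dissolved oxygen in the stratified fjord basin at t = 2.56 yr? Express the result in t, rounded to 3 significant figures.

Residence time τ = M₀/F₀ = 3.010 yr. The eventual steady state is M_∞ = M₀·(F₁/F₀) = 30700 × 20000/10200 = 60196 t.
The anomaly ΔM(t) = M(t) − M_∞ decays as ΔM₀·e^(−t/τ) with ΔM₀ = 30700 − 60196 = −29500 t.
At t = 2.56 yr, e^(−t/τ) = e^(−0.8506) = 0.4272, so ΔM = −12600 t and M = 60196 − 12600 = 47596 t.

47600 t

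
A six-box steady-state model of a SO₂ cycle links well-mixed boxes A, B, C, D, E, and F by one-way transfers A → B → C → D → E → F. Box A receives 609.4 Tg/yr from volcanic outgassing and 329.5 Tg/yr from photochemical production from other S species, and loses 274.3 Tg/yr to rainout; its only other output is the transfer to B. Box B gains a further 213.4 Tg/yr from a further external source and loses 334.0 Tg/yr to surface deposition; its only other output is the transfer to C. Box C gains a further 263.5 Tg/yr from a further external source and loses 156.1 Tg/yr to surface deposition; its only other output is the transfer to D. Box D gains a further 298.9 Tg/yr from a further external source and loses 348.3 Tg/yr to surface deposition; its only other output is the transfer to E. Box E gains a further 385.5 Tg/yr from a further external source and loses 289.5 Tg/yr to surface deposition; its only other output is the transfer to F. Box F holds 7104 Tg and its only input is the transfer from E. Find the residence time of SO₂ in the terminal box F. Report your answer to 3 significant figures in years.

10.2 yr

Box A: F(A→B) = (609.4 + 329.5) − 274.3 = 664.60 Tg/yr.
Box B: F(B→C) = (664.60 + 213.4) − 334.0 = 544.00 Tg/yr.
Box C: F(C→D) = (544.00 + 263.5) − 156.1 = 651.40 Tg/yr.
Box D: F(D→E) = (651.40 + 298.9) − 348.3 = 602.00 Tg/yr.
Box E: F(E→F) = (602.00 + 385.5) − 289.5 = 698.00 Tg/yr.
Box F throughput = its input = 698.00 Tg/yr; τ = 7104 / 698.00 = 10.18 yr.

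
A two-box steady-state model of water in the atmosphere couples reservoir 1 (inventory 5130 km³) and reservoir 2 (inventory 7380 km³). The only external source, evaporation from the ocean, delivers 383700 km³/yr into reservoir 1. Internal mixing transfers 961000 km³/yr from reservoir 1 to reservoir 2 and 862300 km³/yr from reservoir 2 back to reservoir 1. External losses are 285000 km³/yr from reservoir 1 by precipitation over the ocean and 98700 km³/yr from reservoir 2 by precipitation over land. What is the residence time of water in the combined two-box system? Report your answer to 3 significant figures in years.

0.0326 yr

Treat the two boxes together as one reservoir: the mixing fluxes between them are internal recycling, so τ = ΣM / Σ(external losses).
M_total = 5130 + 7380 = 12510 km³.
ΣF_external_out = 285000 + 98700 = 383700 km³/yr.
τ = M_total / ΣF_ext = 12510 / 383700 = 0.03260 yr.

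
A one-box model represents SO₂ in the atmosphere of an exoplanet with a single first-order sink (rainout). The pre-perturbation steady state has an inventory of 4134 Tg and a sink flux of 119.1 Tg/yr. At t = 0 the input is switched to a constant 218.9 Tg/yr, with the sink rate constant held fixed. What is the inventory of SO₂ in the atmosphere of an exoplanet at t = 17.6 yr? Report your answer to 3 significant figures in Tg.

5510 Tg

Residence time τ = M₀/F₀ = 34.71 yr. The eventual steady state is M_∞ = M₀·(F₁/F₀) = 4134 × 218.9/119.1 = 7598.1 Tg.
The anomaly ΔM(t) = M(t) − M_∞ decays as ΔM₀·e^(−t/τ) with ΔM₀ = 4134 − 7598.1 = −3464 Tg.
At t = 17.6 yr, e^(−t/τ) = e^(−0.5071) = 0.6023, so ΔM = −2086 Tg and M = 7598.1 − 2086 = 5511.8 Tg.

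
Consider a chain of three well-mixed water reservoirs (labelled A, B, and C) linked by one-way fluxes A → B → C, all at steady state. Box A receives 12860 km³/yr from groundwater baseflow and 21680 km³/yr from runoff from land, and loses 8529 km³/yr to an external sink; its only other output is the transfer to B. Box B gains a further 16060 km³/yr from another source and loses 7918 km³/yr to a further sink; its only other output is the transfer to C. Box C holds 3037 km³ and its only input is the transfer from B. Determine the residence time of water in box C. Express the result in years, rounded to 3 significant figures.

0.0889 yr

Box A: F(A→B) = (12860 + 21680) − 8529 = 26011 km³/yr.
Box B: F(B→C) = (26011 + 16060) − 7918 = 34153 km³/yr.
Box C throughput = its input = 34153 km³/yr; τ = 3037 / 34153 = 0.08892 yr.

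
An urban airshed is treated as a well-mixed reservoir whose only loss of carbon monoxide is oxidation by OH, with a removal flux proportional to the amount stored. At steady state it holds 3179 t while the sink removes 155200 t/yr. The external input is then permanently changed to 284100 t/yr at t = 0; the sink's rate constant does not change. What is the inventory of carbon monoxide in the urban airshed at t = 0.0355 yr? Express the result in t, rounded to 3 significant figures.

The sink rate constant is k = F₀/M₀ = 155200/3179 = 48.82 yr⁻¹.
Solving dM/dt = F₁ − kM with M(0) = M₀ gives M(t) = F₁/k + (M₀ − F₁/k)·e^(−kt).
F₁/k = 284100/48.82 = 5819.3 t; kt = 48.82 × 0.0355 = 1.733, e^(−kt) = 0.1767.
M(0.0355) = 5819.3 + (3179 − 5819.3) × 0.1767 = 5819.3 − 466.6 = 5352.7 t.

5350 t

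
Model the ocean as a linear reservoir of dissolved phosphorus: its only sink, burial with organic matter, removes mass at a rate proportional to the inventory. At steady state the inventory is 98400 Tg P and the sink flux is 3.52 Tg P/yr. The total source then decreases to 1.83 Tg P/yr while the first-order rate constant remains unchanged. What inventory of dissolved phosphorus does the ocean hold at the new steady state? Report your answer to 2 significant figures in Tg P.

51000 Tg P

Rate constant k = F/M = 3.52 / 98400 = 3.577×10^-5 yr⁻¹.
At the new steady state, source = k·M_new ⇒ M_new = 1.83 / 3.577×10^-5 = 51160 Tg P.
(Equivalently M_new = M × F_new/F_old = 98400 × 1.83/3.52.)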